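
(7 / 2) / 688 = 7 / 1376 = 0.01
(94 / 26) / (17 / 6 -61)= -282 / 4537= -0.06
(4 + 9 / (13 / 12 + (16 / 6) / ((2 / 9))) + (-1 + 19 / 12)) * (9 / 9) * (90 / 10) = 29793 / 628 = 47.44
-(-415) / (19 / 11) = 4565 / 19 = 240.26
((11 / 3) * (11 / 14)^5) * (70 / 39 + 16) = 614731667 / 31462704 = 19.54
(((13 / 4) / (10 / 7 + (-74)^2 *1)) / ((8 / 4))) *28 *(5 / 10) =637 / 153368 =0.00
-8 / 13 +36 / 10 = 194 / 65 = 2.98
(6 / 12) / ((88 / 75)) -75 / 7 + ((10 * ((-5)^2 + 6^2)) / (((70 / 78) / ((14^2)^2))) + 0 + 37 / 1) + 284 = 26112214.71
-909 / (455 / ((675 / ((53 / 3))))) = -368145 / 4823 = -76.33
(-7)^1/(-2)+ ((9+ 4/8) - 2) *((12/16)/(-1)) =-17/8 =-2.12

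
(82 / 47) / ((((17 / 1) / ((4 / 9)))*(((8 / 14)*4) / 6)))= 287 / 2397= 0.12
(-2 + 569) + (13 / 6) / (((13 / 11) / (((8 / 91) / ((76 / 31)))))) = 2941370 / 5187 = 567.07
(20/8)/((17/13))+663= 22607/34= 664.91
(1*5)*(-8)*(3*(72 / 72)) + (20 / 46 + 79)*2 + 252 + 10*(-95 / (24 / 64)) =-154730 / 69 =-2242.46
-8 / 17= -0.47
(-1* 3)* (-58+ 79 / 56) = 9507 / 56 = 169.77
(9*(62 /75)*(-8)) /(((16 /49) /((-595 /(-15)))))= -180761 /25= -7230.44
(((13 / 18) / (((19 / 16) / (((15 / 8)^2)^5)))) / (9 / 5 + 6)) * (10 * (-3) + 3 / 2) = -320361328125 / 268435456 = -1193.44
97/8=12.12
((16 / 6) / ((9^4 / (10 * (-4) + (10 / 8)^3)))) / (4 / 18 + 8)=-2435 / 1294704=-0.00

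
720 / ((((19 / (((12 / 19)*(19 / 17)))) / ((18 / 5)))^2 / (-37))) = -248583168 / 521645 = -476.54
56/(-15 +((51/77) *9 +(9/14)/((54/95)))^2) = 47811456/30135169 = 1.59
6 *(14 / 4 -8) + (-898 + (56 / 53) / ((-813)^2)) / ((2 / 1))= -16674925904 / 35031357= -476.00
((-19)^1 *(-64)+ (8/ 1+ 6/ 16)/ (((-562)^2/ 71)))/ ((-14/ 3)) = -9217605567/ 35374528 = -260.57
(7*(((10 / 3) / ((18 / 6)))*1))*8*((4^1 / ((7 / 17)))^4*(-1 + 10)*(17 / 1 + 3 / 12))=29506298880 / 343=86024194.99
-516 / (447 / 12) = -13.85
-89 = -89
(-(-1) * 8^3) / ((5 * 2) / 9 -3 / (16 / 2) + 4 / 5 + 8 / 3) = 184320 / 1513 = 121.82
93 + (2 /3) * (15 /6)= 284 /3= 94.67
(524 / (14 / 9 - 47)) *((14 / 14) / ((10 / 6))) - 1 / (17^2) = -4090817 / 591005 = -6.92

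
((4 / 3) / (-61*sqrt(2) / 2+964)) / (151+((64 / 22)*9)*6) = 2684*sqrt(2) / 18858473457+84832 / 18858473457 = 0.00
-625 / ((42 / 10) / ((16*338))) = -16900000 / 21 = -804761.90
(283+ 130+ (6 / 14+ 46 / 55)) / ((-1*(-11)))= 159492 / 4235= 37.66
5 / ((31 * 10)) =1 / 62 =0.02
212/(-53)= -4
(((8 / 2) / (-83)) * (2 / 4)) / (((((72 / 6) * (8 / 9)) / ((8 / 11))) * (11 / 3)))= -9 / 20086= -0.00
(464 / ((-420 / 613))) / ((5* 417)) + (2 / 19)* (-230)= -102056552 / 4159575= -24.54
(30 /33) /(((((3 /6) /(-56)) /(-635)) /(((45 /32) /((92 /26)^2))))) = 169021125 /23276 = 7261.61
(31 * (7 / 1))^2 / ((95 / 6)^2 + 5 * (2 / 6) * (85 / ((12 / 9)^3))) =27123264 / 178825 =151.67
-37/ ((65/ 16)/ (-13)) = 592/ 5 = 118.40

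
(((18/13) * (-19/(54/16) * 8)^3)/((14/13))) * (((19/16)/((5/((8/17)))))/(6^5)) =-533794816/316207395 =-1.69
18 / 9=2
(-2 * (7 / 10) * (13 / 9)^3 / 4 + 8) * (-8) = -202522 / 3645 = -55.56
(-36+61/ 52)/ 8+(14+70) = 33133/ 416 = 79.65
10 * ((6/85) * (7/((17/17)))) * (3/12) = 21/17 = 1.24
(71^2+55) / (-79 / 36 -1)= -183456 / 115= -1595.27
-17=-17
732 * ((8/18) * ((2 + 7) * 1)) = 2928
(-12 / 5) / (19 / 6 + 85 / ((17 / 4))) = -72 / 695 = -0.10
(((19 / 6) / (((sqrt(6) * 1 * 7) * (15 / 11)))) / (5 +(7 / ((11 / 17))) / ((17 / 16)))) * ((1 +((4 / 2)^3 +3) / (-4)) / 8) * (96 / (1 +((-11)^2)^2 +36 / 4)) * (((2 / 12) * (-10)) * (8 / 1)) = 4598 * sqrt(6) / 66061359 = 0.00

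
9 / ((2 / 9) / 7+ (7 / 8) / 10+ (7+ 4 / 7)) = 45360 / 38761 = 1.17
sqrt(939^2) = 939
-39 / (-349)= 0.11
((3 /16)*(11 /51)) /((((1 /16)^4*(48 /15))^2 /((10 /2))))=1441792000 /17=84811294.12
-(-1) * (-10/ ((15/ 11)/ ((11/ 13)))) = -242/ 39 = -6.21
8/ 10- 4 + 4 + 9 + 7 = 84/ 5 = 16.80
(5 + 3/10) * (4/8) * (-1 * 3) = -159/20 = -7.95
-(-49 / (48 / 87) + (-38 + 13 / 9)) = 18053 / 144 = 125.37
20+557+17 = 594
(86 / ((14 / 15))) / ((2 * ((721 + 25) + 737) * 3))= 215 / 20762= 0.01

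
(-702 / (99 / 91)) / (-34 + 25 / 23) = 163254 / 8327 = 19.61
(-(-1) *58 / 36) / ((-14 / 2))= -29 / 126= -0.23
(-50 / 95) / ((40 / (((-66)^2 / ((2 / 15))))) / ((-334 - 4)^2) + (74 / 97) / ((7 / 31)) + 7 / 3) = -0.09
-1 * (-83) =83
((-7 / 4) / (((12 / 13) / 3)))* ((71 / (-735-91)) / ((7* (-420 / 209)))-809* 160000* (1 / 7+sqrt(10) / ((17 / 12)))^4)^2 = -301988490159264688943836253336455301304428557 / 4607487324938346555571200-27866683513636679971313064966488000* sqrt(10) / 2848280137846843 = -96481726033913334589.57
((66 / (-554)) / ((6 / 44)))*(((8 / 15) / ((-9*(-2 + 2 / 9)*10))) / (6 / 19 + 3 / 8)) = -9196 / 2181375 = -0.00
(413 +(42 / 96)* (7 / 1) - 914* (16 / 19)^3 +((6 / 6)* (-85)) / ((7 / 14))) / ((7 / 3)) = -98688063 / 768208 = -128.47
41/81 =0.51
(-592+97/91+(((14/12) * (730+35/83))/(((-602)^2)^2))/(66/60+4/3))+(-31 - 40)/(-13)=-585.47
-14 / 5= -2.80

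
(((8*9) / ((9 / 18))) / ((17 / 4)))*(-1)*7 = -4032 / 17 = -237.18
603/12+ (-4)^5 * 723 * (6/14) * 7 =-8884023/4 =-2221005.75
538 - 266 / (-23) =12640 / 23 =549.57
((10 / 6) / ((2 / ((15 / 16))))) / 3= 25 / 96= 0.26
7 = 7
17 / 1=17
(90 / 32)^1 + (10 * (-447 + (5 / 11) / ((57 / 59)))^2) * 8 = 100333381756085 / 6290064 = 15951090.76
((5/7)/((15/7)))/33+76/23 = 7547/2277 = 3.31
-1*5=-5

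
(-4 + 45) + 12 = 53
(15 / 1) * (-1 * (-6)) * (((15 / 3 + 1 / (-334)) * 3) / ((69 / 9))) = 675945 / 3841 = 175.98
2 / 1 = 2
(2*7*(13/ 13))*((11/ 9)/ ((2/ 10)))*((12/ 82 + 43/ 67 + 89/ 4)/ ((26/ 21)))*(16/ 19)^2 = 14554034880/ 12891671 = 1128.95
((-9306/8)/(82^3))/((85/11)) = -51183/187465120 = -0.00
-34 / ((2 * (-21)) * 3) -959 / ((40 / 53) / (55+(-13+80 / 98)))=-68550761 / 1260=-54405.37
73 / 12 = 6.08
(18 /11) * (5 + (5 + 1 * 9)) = 342 /11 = 31.09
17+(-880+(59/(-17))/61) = -894990/1037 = -863.06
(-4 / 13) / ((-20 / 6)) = 6 / 65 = 0.09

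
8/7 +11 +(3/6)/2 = 347/28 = 12.39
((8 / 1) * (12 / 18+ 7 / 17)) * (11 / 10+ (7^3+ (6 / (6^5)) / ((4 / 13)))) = 98110507 / 33048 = 2968.73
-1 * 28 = -28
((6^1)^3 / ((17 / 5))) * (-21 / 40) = -567 / 17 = -33.35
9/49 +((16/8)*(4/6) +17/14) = 803/294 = 2.73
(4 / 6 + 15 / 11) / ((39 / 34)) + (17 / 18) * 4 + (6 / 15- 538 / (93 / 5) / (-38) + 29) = 15038294 / 421135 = 35.71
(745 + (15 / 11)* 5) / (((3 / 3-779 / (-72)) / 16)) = 9527040 / 9361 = 1017.74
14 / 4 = 7 / 2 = 3.50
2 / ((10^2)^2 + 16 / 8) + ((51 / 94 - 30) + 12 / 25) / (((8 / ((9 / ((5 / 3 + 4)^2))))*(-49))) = 27851027657 / 1331400226800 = 0.02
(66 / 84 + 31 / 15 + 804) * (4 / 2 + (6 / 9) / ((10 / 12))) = 169439 / 75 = 2259.19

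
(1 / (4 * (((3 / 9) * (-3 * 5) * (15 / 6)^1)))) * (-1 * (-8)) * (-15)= 12 / 5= 2.40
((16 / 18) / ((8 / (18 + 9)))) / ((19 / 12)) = 36 / 19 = 1.89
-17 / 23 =-0.74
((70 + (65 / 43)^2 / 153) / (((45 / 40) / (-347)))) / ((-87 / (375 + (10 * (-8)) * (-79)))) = 1661877.35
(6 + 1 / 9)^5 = 503284375 / 59049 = 8523.17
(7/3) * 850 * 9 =17850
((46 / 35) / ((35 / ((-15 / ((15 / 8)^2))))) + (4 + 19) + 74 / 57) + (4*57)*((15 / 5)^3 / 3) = 241610563 / 116375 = 2076.14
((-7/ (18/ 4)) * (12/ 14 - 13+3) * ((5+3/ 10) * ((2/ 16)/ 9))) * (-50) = -4240/ 81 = -52.35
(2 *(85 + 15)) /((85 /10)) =400 /17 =23.53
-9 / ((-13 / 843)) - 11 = 7444 / 13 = 572.62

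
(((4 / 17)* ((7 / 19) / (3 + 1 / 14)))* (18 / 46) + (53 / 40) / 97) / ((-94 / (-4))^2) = 30619331 / 684488670310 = 0.00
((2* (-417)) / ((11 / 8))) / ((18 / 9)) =-3336 / 11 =-303.27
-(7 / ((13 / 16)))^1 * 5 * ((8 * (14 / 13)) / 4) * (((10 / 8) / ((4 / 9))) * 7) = -1826.63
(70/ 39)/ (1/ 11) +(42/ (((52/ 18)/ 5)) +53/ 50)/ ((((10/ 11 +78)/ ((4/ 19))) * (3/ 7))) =23203829/ 1148550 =20.20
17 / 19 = 0.89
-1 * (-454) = 454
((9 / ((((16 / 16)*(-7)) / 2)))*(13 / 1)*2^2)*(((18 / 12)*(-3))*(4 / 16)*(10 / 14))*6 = 31590 / 49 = 644.69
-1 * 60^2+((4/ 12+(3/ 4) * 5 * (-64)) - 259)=-12296/ 3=-4098.67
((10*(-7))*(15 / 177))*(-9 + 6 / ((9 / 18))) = -1050 / 59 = -17.80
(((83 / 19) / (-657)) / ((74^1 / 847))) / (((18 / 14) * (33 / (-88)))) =1968428 / 12470517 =0.16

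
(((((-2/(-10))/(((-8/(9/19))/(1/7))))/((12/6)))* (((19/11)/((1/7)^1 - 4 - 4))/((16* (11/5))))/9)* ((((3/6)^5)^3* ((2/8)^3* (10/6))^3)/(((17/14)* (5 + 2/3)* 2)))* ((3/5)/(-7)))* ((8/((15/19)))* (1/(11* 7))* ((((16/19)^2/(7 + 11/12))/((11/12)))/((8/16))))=-1/19732695144181268480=-0.00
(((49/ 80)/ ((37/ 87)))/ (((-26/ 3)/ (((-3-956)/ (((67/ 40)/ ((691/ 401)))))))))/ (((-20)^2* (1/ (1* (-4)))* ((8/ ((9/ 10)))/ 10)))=-76273864569/ 41353686400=-1.84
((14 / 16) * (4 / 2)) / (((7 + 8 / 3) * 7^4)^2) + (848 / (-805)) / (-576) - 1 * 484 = -346949564188672 / 716840651205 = -484.00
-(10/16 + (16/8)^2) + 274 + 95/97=209795/776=270.35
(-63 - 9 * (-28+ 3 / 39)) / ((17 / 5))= 720 / 13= 55.38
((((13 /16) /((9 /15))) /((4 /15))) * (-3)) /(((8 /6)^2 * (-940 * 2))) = 1755 /385024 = 0.00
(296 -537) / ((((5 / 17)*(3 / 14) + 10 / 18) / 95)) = -9808218 / 265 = -37012.14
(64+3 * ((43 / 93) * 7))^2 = 5221225 / 961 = 5433.12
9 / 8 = 1.12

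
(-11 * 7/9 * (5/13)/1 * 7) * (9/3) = -2695/39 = -69.10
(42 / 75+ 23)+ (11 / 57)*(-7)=31648 / 1425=22.21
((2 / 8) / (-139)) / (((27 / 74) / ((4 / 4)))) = -37 / 7506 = -0.00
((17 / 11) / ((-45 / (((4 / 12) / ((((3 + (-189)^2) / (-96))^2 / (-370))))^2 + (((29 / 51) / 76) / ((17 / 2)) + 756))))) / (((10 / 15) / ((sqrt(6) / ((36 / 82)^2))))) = -1973146348492654633053043 * sqrt(6) / 9765158836800287050416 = -494.94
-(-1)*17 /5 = 3.40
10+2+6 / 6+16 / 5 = 81 / 5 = 16.20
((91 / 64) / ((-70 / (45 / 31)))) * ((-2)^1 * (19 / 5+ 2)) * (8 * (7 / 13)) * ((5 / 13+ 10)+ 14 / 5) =1565739 / 80600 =19.43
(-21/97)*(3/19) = -0.03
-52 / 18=-26 / 9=-2.89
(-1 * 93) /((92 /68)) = -1581 /23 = -68.74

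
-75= -75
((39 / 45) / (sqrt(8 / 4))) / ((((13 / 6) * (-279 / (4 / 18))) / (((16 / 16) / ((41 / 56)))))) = -112 * sqrt(2) / 514755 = -0.00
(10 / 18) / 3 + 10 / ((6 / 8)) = 365 / 27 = 13.52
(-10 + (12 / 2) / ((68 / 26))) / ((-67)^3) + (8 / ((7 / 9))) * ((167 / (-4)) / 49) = -15369545893 / 1753749053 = -8.76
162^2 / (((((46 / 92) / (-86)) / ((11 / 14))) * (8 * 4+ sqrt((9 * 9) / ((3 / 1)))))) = -794458368 / 6979+ 74480472 * sqrt(3) / 6979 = -95350.97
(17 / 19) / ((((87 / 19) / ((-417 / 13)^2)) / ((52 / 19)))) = 3941484 / 7163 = 550.26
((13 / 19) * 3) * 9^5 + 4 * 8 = 2303519 / 19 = 121237.84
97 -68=29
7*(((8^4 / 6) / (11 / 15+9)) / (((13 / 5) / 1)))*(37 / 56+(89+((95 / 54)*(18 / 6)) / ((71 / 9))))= 88406400 / 5183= 17056.99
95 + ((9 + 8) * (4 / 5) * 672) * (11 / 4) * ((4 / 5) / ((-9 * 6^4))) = 566653 / 6075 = 93.28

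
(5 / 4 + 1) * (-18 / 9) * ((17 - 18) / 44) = 9 / 88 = 0.10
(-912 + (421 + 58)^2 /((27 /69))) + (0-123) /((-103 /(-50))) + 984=543557123 /927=586361.51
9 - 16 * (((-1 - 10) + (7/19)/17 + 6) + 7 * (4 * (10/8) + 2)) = -224597/323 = -695.35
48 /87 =0.55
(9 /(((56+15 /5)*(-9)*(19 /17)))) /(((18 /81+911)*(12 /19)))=-51 /1935436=-0.00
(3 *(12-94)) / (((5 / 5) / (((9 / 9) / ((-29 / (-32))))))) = -7872 / 29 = -271.45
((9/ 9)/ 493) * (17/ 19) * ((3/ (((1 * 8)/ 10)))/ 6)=5/ 4408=0.00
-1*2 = -2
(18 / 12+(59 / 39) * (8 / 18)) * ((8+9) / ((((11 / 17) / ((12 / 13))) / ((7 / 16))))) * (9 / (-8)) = -3085075 / 118976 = -25.93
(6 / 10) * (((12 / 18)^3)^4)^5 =1152921504606846976 / 70651930458693672523824055335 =0.00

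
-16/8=-2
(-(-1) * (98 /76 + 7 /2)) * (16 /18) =728 /171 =4.26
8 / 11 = 0.73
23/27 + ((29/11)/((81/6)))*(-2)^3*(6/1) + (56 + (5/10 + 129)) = 176.98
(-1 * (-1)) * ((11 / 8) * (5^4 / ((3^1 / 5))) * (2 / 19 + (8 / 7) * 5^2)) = 65553125 / 1596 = 41073.39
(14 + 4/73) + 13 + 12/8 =4169/146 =28.55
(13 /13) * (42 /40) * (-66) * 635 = -88011 /2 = -44005.50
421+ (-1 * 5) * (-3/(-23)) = 9668/23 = 420.35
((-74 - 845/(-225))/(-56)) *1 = 3161/2520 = 1.25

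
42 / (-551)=-42 / 551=-0.08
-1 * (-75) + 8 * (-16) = -53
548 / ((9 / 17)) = 9316 / 9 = 1035.11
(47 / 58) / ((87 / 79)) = 3713 / 5046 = 0.74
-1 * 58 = -58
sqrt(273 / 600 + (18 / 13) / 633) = sqrt(1375960118) / 54860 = 0.68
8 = 8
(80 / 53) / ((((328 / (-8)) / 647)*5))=-10352 / 2173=-4.76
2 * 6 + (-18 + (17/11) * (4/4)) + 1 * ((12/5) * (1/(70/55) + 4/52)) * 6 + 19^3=34369172/5005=6866.97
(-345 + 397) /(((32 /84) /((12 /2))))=819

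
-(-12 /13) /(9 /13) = 4 /3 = 1.33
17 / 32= 0.53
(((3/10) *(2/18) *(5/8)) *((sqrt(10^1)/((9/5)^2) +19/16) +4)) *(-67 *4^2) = -5561/48 - 1675 *sqrt(10)/243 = -137.65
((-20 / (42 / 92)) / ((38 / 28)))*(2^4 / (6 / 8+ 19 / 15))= -588800 / 2299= -256.11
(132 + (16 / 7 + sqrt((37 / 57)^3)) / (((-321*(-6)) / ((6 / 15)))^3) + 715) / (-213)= -661866385170391 / 166443376672125 - 37*sqrt(2109) / 77253504401104875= -3.98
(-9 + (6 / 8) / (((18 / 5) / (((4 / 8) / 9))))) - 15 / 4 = -5503 / 432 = -12.74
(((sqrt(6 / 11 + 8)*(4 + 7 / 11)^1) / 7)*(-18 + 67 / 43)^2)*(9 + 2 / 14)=33296064*sqrt(1034) / 223729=4785.54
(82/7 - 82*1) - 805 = -6127/7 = -875.29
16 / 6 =8 / 3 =2.67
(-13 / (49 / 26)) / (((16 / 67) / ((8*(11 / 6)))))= -124553 / 294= -423.65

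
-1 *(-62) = 62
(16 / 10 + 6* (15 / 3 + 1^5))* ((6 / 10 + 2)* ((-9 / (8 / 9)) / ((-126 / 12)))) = 16497 / 175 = 94.27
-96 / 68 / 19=-24 / 323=-0.07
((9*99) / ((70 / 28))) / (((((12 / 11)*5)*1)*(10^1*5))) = 3267 / 2500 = 1.31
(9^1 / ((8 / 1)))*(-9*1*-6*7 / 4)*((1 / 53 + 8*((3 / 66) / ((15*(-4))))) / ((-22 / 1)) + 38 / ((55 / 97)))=7124.81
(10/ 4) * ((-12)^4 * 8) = 414720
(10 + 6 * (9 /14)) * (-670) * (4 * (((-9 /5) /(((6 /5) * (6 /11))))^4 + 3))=-500715455 /224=-2235336.85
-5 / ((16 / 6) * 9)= -0.21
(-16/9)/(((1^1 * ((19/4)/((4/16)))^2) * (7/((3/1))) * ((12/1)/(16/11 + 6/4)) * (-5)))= 26/250173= 0.00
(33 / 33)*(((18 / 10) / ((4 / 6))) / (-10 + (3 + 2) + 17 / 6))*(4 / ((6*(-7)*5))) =54 / 2275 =0.02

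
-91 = -91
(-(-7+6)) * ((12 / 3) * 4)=16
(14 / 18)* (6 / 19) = 14 / 57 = 0.25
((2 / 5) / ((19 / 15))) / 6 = 1 / 19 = 0.05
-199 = -199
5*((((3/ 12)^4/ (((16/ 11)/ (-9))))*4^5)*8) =-990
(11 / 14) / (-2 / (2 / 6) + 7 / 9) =-99 / 658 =-0.15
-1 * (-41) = 41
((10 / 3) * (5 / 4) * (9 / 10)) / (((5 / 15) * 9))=5 / 4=1.25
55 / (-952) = -55 / 952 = -0.06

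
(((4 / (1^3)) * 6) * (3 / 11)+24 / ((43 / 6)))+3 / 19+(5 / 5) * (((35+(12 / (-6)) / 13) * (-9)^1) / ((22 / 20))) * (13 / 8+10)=-1544175057 / 467324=-3304.29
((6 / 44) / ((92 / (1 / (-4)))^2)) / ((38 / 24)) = 0.00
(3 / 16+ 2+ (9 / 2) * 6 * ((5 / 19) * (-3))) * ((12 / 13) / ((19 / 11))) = -191895 / 18772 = -10.22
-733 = -733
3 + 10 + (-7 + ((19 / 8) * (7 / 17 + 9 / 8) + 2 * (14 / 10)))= 67727 / 5440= 12.45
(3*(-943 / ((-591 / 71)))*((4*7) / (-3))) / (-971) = 1874684 / 573861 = 3.27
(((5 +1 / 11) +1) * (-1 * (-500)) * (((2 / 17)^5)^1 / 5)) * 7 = 1500800 / 15618427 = 0.10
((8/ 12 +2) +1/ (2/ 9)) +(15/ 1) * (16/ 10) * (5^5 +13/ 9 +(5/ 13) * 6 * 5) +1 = 5874941/ 78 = 75319.76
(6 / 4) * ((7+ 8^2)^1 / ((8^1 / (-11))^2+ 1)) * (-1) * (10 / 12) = -8591 / 148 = -58.05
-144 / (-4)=36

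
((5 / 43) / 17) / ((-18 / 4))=-10 / 6579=-0.00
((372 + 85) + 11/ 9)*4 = 16496/ 9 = 1832.89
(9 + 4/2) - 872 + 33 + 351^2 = 122373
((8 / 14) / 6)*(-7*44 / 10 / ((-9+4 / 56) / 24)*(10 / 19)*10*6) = 118272 / 475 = 248.99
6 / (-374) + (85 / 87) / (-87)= -0.03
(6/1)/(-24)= -1/4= -0.25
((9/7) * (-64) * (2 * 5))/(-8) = 720/7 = 102.86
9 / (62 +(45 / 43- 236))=-129 / 2479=-0.05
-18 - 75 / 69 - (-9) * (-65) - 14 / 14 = -13917 / 23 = -605.09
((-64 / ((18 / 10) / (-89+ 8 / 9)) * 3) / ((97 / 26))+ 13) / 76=6631807 / 199044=33.32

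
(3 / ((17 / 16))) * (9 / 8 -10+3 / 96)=-849 / 34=-24.97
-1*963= -963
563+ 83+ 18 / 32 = 646.56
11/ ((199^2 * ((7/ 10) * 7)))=110/ 1940449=0.00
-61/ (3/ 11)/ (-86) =2.60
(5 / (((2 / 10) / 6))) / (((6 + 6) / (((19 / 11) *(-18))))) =-4275 / 11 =-388.64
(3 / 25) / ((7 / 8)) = 24 / 175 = 0.14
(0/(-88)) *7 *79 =0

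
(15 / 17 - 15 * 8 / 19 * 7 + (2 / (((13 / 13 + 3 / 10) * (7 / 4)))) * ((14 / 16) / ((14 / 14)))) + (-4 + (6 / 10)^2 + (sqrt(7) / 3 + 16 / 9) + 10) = -32520256 / 944775 + sqrt(7) / 3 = -33.54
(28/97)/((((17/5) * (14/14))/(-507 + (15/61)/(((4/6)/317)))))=-3331230/100589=-33.12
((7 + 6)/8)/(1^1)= 13/8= 1.62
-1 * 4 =-4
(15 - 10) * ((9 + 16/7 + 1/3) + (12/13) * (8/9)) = 5660/91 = 62.20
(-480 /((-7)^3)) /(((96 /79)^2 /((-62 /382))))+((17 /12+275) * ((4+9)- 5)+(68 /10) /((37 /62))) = 2585989166749 /1163510880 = 2222.57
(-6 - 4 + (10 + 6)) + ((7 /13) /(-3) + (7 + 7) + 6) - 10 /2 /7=6854 /273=25.11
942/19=49.58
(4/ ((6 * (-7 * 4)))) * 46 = -23/ 21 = -1.10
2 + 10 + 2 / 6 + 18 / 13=535 / 39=13.72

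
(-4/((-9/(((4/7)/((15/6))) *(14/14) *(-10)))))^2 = 4096/3969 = 1.03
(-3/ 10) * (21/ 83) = -0.08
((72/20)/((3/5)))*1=6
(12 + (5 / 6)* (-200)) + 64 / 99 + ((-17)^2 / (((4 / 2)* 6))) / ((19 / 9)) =-1073015 / 7524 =-142.61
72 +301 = 373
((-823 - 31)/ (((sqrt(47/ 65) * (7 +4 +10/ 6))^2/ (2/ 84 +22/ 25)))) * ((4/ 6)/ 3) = -752557/ 509010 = -1.48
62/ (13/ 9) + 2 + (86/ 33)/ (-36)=346337/ 7722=44.85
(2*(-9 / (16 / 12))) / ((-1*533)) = 27 / 1066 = 0.03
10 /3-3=0.33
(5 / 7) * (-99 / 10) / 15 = -33 / 70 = -0.47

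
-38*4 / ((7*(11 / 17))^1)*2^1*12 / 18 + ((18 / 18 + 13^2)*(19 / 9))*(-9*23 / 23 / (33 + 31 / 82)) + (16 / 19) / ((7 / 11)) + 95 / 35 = -13877909 / 100947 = -137.48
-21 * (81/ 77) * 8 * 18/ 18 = -1944/ 11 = -176.73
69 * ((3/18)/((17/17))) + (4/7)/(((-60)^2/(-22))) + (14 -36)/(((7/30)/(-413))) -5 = 38946.50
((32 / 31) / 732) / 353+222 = 444570326 / 2002569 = 222.00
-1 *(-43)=43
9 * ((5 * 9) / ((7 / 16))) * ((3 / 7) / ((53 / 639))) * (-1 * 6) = -74532960 / 2597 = -28699.64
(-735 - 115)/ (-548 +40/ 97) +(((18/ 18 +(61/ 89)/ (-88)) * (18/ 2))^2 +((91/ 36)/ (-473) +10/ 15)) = 25834879152833557/ 315225754949952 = 81.96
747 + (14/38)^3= 5124016/6859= 747.05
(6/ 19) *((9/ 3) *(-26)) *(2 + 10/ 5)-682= -14830/ 19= -780.53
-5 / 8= -0.62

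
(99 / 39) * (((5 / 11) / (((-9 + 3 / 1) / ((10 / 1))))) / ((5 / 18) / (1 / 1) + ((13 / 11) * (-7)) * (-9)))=-4950 / 192361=-0.03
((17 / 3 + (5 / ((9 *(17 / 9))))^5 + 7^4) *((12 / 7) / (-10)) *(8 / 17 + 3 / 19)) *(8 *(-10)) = 9513277777120 / 458613811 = 20743.55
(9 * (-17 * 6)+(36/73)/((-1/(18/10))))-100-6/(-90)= -1115609/1095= -1018.82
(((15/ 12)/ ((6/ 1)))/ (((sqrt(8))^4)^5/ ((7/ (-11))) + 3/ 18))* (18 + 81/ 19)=-14805/ 5385888988652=-0.00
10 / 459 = 0.02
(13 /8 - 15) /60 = -107 /480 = -0.22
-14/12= -7/6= -1.17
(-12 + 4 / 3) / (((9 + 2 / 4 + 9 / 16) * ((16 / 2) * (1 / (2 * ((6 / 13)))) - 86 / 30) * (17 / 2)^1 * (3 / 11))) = -0.08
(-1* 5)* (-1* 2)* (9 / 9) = 10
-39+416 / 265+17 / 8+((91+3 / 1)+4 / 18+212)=5169097 / 19080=270.92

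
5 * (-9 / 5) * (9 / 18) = -4.50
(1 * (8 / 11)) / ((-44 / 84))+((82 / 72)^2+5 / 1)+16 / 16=5.91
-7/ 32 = -0.22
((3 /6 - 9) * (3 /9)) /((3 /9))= -17 /2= -8.50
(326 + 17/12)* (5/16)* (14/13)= 137515/1248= 110.19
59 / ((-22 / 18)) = -531 / 11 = -48.27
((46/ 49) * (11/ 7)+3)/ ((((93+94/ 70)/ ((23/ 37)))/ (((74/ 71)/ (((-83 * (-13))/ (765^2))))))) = 103306843125/ 6197591491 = 16.67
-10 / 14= -5 / 7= -0.71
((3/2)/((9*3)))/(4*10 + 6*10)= 1/1800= 0.00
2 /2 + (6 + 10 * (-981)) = -9803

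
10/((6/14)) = 70/3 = 23.33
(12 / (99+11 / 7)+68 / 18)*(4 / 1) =6173 / 396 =15.59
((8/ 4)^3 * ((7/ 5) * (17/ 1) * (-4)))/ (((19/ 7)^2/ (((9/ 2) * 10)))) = -1679328/ 361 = -4651.88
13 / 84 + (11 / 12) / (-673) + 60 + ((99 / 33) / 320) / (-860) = 233960687201 / 3889401600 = 60.15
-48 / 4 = -12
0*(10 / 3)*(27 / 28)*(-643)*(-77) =0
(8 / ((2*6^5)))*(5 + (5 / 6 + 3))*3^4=0.37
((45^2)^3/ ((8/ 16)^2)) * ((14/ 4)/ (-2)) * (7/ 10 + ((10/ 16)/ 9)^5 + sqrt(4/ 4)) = -3237966800971875/ 32768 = -98814904814.82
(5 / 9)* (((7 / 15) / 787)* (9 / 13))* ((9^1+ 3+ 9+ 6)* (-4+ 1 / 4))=-945 / 40924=-0.02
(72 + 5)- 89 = -12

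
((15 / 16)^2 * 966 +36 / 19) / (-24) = -689811 / 19456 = -35.45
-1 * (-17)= 17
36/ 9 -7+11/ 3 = 2/ 3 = 0.67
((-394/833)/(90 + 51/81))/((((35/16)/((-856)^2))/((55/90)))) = -76216267776/71342285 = -1068.32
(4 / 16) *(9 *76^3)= 987696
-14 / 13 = -1.08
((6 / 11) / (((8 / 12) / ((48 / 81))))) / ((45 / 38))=608 / 1485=0.41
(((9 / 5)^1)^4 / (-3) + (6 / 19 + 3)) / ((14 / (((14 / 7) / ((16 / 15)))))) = -3267 / 133000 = -0.02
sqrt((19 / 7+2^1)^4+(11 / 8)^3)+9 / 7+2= 23 / 7+11 * sqrt(10089046) / 1568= 25.57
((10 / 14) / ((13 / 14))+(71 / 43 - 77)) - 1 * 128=-113242 / 559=-202.58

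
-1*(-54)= 54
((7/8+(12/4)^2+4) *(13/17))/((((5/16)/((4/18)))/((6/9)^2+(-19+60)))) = 717652/2295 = 312.70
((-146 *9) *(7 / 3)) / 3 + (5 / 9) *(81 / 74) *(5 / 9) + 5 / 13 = -982469 / 962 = -1021.28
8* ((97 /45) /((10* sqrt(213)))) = 388* sqrt(213) /47925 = 0.12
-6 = -6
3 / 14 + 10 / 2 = 73 / 14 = 5.21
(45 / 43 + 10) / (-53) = -475 / 2279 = -0.21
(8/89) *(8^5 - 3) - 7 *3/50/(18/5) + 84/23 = 362159831/122820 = 2948.70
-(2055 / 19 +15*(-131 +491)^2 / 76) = -488055 / 19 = -25687.11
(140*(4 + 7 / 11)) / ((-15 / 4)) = -173.09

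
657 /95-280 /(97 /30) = -734271 /9215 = -79.68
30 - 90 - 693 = -753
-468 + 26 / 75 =-35074 / 75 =-467.65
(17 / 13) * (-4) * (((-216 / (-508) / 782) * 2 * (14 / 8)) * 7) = -2646 / 37973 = -0.07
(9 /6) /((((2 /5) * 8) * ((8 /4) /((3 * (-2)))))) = -45 /32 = -1.41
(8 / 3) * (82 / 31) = 656 / 93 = 7.05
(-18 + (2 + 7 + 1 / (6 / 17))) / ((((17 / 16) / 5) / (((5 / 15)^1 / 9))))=-1.07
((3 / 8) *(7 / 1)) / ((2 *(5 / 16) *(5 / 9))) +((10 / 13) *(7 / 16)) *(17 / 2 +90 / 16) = 256123 / 20800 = 12.31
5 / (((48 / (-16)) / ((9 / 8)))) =-15 / 8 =-1.88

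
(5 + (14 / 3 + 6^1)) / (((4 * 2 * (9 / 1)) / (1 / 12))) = 47 / 2592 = 0.02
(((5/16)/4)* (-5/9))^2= 625/331776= 0.00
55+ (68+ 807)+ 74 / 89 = 82844 / 89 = 930.83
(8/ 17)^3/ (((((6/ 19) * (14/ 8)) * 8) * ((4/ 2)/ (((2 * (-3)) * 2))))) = -4864/ 34391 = -0.14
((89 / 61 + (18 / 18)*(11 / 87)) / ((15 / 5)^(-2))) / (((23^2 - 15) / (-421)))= -5313441 / 454633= -11.69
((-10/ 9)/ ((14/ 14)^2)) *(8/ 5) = -1.78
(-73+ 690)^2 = 380689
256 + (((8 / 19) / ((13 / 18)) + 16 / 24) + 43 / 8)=1556839 / 5928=262.62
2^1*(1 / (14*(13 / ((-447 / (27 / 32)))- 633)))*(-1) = 0.00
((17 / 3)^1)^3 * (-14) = -68782 / 27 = -2547.48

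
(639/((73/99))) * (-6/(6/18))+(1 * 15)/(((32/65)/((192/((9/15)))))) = -426948/73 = -5848.60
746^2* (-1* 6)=-3339096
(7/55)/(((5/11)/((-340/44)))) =-119/55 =-2.16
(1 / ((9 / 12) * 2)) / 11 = 2 / 33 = 0.06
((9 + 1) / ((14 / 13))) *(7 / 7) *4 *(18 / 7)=4680 / 49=95.51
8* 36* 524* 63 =9507456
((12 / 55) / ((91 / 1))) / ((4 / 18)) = 54 / 5005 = 0.01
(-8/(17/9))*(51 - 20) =-2232/17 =-131.29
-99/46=-2.15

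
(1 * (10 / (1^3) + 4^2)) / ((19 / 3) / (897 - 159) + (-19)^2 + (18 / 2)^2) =0.06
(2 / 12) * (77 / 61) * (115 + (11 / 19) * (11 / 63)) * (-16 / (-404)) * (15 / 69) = 15155360 / 72693639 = 0.21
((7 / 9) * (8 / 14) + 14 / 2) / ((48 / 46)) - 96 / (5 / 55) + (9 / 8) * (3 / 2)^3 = -1805879 / 1728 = -1045.07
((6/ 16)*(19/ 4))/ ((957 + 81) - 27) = 19/ 10784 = 0.00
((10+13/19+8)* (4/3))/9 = 1420/513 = 2.77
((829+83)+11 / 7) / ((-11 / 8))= -51160 / 77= -664.42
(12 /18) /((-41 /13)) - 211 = -25979 /123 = -211.21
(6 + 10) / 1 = 16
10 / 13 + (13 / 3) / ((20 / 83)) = 14627 / 780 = 18.75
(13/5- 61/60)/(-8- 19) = -19/324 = -0.06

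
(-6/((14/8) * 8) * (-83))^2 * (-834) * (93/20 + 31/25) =-15228251613/2450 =-6215612.90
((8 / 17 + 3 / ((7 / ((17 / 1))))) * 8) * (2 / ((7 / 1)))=14768 / 833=17.73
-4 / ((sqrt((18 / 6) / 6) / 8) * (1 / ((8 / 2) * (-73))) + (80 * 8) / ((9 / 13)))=-3268898979840 / 755478875340719-756864 * sqrt(2) / 755478875340719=-0.00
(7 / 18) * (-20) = -70 / 9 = -7.78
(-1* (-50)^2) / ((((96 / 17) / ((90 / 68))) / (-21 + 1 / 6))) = 390625 / 32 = 12207.03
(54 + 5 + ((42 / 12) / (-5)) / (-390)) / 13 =230107 / 50700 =4.54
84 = 84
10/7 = 1.43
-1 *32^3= -32768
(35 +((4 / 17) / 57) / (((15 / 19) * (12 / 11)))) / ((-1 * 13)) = -80336 / 29835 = -2.69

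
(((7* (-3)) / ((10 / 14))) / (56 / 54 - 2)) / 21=189 / 130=1.45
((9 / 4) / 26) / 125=9 / 13000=0.00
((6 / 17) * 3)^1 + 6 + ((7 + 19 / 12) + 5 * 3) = 6251 / 204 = 30.64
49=49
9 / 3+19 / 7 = 40 / 7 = 5.71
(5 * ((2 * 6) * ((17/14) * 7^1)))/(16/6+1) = 1530/11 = 139.09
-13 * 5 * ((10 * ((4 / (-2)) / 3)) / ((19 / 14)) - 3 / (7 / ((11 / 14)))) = 1905865 / 5586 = 341.19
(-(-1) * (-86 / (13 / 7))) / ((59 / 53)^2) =-1691018 / 45253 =-37.37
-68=-68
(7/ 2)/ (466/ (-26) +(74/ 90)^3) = -8292375/ 41147272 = -0.20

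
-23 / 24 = -0.96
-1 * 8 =-8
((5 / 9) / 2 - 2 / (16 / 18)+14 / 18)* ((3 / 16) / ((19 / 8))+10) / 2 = -6.02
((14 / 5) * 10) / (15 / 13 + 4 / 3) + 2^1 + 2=1480 / 97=15.26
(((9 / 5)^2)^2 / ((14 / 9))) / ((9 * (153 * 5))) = 729 / 743750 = 0.00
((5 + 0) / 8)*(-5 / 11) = -25 / 88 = -0.28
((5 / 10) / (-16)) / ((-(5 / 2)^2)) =1 / 200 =0.00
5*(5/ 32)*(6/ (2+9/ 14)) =525/ 296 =1.77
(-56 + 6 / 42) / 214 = -391 / 1498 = -0.26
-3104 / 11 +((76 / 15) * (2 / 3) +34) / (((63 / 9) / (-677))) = -13503614 / 3465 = -3897.15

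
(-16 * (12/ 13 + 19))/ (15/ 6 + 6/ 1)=-8288/ 221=-37.50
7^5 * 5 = 84035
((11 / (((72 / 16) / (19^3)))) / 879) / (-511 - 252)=-150898 / 6036093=-0.02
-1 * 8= -8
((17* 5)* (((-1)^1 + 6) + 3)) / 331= 680 / 331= 2.05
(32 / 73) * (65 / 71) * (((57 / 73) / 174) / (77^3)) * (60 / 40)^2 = 44460 / 5009267711063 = 0.00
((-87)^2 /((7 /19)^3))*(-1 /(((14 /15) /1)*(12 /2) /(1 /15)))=-17305257 /9604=-1801.88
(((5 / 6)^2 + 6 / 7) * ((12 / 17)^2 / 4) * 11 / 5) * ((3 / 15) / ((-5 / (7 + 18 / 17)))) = -34661 / 252875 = -0.14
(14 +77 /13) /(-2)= -259 /26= -9.96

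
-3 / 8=-0.38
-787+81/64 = -50287/64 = -785.73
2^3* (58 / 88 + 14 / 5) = 1522 / 55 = 27.67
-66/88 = -3/4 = -0.75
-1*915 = -915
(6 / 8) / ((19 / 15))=45 / 76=0.59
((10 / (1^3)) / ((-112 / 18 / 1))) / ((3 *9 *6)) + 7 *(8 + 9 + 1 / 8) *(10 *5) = 5993.74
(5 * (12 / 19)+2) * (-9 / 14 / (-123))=21 / 779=0.03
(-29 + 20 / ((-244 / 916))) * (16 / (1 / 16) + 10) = -1688834 / 61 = -27685.80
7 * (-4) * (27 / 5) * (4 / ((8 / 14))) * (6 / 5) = -31752 / 25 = -1270.08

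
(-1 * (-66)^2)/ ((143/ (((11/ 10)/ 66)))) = -33/ 65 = -0.51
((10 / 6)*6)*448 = 4480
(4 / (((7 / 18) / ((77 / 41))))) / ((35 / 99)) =78408 / 1435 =54.64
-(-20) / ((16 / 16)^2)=20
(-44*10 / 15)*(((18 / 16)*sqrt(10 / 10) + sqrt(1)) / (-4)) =187 / 12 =15.58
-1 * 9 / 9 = -1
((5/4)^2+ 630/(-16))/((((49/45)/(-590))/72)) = 72282375/49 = 1475150.51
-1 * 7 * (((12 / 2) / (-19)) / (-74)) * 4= -84 / 703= -0.12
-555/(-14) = 555/14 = 39.64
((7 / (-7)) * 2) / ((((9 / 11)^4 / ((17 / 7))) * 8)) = -248897 / 183708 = -1.35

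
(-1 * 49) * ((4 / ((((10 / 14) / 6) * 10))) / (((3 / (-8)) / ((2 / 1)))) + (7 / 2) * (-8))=56252 / 25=2250.08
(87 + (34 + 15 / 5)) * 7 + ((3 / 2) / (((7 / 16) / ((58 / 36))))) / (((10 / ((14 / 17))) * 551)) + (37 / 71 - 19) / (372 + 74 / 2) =122116112456 / 140693955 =867.96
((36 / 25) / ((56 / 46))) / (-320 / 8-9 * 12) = -207 / 25900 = -0.01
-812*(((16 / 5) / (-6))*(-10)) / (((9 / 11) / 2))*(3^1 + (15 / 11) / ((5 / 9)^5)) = -1712969216 / 5625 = -304527.86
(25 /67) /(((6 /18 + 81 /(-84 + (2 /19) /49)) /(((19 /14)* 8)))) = -445751400 /69426539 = -6.42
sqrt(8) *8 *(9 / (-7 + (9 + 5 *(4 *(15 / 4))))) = 144 *sqrt(2) / 77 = 2.64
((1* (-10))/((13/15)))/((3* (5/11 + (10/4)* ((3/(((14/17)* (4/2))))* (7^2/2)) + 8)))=-8800/274599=-0.03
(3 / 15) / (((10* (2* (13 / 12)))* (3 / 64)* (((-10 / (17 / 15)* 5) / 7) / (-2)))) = 7616 / 121875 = 0.06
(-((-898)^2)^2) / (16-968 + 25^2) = 650287411216 / 327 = 1988646517.48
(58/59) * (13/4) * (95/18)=35815/2124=16.86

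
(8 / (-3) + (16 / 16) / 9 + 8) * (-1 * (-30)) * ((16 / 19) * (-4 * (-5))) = 156800 / 57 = 2750.88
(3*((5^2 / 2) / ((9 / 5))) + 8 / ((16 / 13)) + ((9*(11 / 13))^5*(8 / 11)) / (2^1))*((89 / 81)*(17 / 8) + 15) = 58439024998811 / 360896796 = 161927.25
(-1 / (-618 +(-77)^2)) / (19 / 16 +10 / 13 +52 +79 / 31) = -6448 / 1935036295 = -0.00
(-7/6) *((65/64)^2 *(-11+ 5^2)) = -207025/12288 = -16.85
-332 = -332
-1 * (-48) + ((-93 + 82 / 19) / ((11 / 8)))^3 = -2449017984208 / 9129329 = -268258.27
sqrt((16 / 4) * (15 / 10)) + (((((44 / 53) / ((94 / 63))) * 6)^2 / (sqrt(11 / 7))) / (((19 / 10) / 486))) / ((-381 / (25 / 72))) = -3536379000 * sqrt(77) / 14972860453 + sqrt(6) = 0.38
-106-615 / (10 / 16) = -1090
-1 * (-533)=533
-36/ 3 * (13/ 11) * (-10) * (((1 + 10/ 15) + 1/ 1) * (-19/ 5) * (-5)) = 79040/ 11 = 7185.45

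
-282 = -282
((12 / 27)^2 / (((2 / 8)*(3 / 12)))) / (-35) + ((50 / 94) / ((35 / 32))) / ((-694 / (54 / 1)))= -5924704 / 46236015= -0.13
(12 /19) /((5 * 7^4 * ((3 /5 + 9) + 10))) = 6 /2235331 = 0.00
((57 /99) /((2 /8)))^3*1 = 438976 /35937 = 12.22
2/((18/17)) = 17/9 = 1.89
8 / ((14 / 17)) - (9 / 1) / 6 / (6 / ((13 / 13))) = 265 / 28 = 9.46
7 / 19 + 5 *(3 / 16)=397 / 304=1.31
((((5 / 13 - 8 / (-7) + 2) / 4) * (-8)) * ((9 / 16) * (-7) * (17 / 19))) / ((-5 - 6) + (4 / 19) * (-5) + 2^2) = -321 / 104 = -3.09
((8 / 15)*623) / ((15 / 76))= 378784 / 225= 1683.48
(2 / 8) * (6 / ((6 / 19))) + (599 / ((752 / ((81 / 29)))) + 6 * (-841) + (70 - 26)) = -108931509 / 21808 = -4995.03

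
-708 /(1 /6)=-4248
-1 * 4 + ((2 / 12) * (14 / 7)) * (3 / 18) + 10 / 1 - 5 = 19 / 18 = 1.06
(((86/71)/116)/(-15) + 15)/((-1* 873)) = -926507/53925210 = -0.02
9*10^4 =90000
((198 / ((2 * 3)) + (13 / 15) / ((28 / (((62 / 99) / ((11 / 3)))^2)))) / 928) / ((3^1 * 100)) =228296039 / 1925935704000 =0.00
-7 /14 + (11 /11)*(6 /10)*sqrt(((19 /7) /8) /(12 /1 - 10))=-1 /2 + 3*sqrt(133) /140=-0.25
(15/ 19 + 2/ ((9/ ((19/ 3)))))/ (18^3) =1127/ 2991816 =0.00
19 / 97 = 0.20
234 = 234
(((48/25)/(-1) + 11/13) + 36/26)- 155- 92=-80174/325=-246.69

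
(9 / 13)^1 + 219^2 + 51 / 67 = 41775297 / 871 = 47962.45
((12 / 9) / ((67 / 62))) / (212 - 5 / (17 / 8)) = 1054 / 179091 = 0.01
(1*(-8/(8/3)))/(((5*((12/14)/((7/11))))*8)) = -49/880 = -0.06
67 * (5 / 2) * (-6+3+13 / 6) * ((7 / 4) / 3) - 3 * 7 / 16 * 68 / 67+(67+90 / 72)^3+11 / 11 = 12265734335 / 38592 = 317831.01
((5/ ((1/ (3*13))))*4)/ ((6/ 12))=1560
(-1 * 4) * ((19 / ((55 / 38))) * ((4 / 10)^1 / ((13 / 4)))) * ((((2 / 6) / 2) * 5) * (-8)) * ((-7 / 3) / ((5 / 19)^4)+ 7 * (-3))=-87945098752 / 4021875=-21866.69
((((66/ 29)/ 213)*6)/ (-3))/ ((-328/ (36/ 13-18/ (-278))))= 56331/ 305090266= 0.00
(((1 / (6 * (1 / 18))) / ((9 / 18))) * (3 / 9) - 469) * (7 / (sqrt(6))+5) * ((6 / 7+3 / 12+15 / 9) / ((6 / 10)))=-2720275 / 252 - 544055 * sqrt(6) / 216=-16964.45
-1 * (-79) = 79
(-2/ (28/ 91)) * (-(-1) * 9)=-117/ 2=-58.50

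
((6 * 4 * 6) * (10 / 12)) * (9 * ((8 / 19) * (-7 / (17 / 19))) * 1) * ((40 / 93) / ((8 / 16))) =-1612800 / 527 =-3060.34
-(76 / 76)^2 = -1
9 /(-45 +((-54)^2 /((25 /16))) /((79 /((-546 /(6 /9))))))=-1975 /4255571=-0.00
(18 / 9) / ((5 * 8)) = 1 / 20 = 0.05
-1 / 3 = -0.33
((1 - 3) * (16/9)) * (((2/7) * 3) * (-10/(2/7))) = 106.67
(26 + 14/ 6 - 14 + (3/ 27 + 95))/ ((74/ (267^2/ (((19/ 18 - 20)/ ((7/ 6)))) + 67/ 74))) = -109098855115/ 16805844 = -6491.72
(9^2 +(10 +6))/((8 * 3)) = 97/24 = 4.04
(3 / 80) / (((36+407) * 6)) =1 / 70880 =0.00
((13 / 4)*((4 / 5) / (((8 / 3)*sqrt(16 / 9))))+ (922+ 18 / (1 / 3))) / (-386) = -156277 / 61760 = -2.53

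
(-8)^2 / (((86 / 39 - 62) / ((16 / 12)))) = -832 / 583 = -1.43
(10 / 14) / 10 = 1 / 14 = 0.07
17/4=4.25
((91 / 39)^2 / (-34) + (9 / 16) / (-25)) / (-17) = 11177 / 1040400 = 0.01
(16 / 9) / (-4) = -4 / 9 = -0.44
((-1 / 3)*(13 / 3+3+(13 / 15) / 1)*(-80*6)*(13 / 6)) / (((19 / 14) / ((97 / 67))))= 11581024 / 3819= 3032.48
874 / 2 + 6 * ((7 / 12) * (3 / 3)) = 881 / 2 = 440.50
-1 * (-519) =519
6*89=534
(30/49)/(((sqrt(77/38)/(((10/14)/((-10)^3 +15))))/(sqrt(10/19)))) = -0.00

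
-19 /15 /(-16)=19 /240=0.08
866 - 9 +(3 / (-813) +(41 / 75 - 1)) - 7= 17266961 / 20325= 849.54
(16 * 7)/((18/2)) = 112/9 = 12.44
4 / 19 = 0.21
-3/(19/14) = -2.21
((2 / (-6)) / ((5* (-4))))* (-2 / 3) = -1 / 90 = -0.01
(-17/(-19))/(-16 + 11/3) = -51/703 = -0.07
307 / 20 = 15.35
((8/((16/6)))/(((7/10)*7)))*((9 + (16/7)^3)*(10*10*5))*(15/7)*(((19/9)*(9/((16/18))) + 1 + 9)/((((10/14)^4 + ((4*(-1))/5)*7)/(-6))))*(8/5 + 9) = 16124982018750/3141047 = 5133632.84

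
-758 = -758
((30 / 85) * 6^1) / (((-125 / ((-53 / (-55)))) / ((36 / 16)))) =-4293 / 116875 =-0.04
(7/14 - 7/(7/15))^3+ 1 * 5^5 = 611/8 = 76.38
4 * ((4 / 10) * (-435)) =-696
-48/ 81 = -16/ 27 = -0.59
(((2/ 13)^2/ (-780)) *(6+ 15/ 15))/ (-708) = 7/ 23332140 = 0.00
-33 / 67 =-0.49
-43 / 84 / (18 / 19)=-817 / 1512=-0.54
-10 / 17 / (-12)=5 / 102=0.05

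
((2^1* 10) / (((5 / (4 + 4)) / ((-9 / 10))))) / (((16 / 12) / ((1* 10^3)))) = -21600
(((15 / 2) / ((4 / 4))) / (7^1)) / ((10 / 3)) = 9 / 28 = 0.32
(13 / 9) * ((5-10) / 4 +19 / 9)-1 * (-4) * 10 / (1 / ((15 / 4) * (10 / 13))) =491239 / 4212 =116.63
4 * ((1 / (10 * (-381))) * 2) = -0.00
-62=-62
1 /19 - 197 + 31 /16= -59283 /304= -195.01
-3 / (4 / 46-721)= 23 / 5527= 0.00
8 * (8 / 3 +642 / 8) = 1990 / 3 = 663.33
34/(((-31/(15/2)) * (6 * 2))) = -85/124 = -0.69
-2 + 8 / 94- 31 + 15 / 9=-31.25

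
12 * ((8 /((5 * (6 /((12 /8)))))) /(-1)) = -24 /5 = -4.80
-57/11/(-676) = 57/7436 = 0.01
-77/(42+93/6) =-154/115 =-1.34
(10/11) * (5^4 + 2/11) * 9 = 618930/121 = 5115.12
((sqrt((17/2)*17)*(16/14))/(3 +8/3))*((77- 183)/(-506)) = 636*sqrt(2)/1771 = 0.51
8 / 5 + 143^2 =20450.60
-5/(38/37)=-185/38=-4.87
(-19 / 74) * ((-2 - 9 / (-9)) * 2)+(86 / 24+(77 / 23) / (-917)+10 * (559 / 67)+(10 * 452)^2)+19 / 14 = 12818396571910285 / 627415068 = 20430488.88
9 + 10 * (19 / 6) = 122 / 3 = 40.67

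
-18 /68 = -9 /34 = -0.26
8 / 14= 4 / 7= 0.57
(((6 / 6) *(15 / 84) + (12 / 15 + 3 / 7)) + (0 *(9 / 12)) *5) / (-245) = -197 / 34300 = -0.01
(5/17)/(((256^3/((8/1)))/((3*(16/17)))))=15/37879808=0.00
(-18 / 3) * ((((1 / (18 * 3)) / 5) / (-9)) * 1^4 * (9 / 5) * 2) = 2 / 225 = 0.01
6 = 6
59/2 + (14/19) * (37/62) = 35269/1178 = 29.94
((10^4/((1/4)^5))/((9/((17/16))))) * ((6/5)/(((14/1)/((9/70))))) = 13322.45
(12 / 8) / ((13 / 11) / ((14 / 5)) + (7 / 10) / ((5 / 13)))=5775 / 8632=0.67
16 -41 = -25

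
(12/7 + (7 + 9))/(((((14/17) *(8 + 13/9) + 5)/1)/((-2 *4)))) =-8928/805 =-11.09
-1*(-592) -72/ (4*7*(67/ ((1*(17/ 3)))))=277546/ 469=591.78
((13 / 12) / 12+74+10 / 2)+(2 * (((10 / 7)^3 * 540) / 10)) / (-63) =25616989 / 345744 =74.09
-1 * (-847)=847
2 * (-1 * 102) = -204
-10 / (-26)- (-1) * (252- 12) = 3125 / 13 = 240.38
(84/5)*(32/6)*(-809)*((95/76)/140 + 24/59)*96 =-853372032/295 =-2892786.55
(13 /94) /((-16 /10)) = -65 /752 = -0.09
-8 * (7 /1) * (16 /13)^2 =-14336 /169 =-84.83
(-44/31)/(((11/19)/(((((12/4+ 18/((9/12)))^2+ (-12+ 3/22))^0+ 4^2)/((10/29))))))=-120.86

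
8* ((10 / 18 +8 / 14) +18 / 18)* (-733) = -12472.63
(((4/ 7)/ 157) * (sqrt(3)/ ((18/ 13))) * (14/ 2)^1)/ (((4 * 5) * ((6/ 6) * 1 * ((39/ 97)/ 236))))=11446 * sqrt(3)/ 21195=0.94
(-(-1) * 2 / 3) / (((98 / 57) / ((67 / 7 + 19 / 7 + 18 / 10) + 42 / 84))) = 19399 / 3430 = 5.66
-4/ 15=-0.27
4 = 4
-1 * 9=-9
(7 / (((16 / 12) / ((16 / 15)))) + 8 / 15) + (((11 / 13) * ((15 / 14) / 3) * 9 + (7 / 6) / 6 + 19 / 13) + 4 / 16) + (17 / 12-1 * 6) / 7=165509 / 16380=10.10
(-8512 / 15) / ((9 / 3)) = -8512 / 45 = -189.16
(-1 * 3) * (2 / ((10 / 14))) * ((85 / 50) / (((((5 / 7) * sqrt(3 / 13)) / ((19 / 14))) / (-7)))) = 15827 * sqrt(39) / 250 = 395.36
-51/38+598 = 596.66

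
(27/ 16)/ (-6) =-9/ 32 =-0.28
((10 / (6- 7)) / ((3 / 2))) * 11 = -220 / 3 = -73.33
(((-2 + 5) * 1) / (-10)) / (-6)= 1 / 20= 0.05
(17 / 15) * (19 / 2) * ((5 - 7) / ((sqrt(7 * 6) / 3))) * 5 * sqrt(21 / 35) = -323 * sqrt(70) / 70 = -38.61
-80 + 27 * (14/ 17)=-982/ 17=-57.76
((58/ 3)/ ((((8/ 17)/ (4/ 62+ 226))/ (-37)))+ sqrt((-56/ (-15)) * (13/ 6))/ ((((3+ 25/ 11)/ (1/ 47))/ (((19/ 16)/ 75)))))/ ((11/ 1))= -10652744/ 341+ 19 * sqrt(455)/ 24534000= -31239.72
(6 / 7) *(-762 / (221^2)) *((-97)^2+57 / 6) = -125.95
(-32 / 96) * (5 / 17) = -5 / 51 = -0.10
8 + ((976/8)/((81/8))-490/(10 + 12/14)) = -77203/3078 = -25.08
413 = 413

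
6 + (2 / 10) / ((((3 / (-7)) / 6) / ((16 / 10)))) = 38 / 25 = 1.52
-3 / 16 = -0.19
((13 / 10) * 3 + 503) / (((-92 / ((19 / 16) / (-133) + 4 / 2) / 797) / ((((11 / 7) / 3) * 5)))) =-9910102829 / 432768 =-22899.34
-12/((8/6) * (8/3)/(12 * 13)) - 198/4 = -576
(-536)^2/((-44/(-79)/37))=209941552/11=19085595.64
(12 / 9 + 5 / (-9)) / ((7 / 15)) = 5 / 3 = 1.67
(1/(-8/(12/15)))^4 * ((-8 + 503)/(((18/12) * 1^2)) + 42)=93/2500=0.04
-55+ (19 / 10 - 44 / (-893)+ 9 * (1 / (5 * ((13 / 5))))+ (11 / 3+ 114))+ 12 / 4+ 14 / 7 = 24486253 / 348270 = 70.31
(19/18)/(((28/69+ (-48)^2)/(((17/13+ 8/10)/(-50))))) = -59869/3100578000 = -0.00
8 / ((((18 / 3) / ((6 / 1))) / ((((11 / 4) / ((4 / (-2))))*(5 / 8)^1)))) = -55 / 8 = -6.88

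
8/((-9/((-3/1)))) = 2.67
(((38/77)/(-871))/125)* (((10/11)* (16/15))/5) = -1216/1383256875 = -0.00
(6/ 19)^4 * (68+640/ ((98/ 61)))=29616192/ 6385729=4.64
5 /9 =0.56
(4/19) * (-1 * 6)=-24/19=-1.26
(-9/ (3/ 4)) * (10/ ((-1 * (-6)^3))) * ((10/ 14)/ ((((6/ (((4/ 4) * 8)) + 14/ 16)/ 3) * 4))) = -50/ 273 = -0.18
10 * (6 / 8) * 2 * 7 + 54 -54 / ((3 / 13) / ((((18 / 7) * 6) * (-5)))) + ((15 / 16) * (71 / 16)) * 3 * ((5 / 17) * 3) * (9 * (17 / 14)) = 65697501 / 3584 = 18330.78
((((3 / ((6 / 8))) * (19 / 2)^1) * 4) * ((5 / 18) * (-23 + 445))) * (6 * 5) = 534533.33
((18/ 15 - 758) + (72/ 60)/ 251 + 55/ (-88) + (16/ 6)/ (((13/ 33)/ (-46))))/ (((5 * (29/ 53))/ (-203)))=51754650997/ 652600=79305.32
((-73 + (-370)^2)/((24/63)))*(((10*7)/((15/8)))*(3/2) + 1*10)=94821111/4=23705277.75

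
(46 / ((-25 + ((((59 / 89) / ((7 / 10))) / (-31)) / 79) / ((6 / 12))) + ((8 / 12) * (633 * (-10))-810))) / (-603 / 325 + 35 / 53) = 3899708995 / 512113397356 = 0.01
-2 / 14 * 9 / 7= -9 / 49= -0.18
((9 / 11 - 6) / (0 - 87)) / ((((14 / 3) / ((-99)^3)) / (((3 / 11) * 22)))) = -15083739 / 203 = -74304.13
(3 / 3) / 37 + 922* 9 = 8298.03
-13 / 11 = -1.18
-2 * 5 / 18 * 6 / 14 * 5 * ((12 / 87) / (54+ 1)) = -20 / 6699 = -0.00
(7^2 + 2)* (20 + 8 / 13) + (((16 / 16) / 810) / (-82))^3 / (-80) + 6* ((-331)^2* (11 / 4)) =551216736516446337600013 / 304740343739520000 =1808807.88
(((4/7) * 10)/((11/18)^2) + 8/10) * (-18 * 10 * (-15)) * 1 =36821520/847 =43472.87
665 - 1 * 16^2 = 409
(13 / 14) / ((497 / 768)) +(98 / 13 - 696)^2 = 278677441148 / 587951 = 473980.72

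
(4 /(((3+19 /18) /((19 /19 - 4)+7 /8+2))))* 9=-81 /73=-1.11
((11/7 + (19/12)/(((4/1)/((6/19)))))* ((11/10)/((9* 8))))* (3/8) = 0.01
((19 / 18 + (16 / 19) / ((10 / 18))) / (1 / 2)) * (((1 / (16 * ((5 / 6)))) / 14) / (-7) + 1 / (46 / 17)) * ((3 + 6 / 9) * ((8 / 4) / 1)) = 1608251117 / 115630200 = 13.91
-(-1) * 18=18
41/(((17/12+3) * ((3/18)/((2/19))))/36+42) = 5184/5335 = 0.97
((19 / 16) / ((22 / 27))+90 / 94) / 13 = 39951 / 215072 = 0.19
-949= -949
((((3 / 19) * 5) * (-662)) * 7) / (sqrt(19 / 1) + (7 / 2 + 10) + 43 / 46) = -176926120 / 634429 + 12256930 * sqrt(19) / 634429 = -194.66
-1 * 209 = -209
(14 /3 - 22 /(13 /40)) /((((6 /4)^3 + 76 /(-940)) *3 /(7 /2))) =-16173640 /724581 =-22.32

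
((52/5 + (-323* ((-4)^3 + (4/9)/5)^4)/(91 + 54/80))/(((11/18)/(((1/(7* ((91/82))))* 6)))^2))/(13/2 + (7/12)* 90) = -1001018366256531245824/628964419458375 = -1591534.17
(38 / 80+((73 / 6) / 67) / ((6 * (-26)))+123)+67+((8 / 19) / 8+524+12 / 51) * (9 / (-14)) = -25977752791 / 177239790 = -146.57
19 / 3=6.33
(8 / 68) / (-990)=-1 / 8415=-0.00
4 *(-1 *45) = -180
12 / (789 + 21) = 2 / 135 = 0.01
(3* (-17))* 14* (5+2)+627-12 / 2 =-4377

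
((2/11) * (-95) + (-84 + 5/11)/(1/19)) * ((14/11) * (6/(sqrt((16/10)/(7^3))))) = -179411.51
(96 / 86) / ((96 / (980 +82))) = 531 / 43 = 12.35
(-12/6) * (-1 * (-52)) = -104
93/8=11.62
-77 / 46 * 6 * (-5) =1155 / 23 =50.22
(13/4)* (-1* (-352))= 1144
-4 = -4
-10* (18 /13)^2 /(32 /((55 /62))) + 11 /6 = 163691 /125736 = 1.30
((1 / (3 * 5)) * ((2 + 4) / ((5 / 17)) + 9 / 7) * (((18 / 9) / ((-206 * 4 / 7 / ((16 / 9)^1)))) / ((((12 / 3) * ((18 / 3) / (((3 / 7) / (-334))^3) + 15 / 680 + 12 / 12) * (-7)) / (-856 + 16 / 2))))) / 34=858176 / 62658168709972325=0.00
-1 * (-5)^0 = -1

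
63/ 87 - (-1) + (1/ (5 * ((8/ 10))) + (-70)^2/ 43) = 578247/ 4988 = 115.93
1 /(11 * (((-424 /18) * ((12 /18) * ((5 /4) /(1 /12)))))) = -0.00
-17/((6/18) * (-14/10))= 255/7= 36.43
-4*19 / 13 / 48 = -19 / 156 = -0.12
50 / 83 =0.60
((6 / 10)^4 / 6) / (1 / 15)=81 / 250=0.32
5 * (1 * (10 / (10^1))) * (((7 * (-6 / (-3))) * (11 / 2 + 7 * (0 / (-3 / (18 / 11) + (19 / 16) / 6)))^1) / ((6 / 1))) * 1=385 / 6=64.17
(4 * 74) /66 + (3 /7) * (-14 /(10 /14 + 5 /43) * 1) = -11299 /4125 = -2.74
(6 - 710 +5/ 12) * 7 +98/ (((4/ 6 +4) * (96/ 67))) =-471401/ 96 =-4910.43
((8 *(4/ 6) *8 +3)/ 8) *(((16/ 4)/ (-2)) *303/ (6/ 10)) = -69185/ 12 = -5765.42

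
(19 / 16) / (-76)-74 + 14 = -3841 / 64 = -60.02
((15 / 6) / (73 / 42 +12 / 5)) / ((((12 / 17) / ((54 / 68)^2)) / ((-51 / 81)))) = -0.34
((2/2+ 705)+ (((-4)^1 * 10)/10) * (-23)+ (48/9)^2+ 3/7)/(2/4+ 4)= 104186/567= 183.75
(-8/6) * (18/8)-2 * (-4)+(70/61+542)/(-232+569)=135917/20557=6.61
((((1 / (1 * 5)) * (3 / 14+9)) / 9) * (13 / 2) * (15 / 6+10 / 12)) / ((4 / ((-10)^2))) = 13975 / 126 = 110.91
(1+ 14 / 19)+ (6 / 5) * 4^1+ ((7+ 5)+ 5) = 2236 / 95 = 23.54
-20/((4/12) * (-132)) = 5/11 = 0.45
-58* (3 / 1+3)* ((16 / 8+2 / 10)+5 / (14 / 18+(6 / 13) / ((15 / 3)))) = -7037952 / 2545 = -2765.40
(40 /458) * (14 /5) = 56 /229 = 0.24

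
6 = 6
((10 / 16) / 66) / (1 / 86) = 215 / 264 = 0.81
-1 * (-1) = 1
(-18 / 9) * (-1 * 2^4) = 32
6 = 6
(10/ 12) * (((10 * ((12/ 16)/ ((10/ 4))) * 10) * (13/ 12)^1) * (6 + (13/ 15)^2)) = 19747/ 108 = 182.84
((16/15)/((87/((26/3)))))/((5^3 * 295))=416/144365625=0.00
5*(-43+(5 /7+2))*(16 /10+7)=-12126 /7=-1732.29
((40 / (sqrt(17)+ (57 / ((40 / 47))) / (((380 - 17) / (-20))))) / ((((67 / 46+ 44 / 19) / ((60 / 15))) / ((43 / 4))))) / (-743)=-88038089920 * sqrt(17) / 485375362269 - 324867827680 / 485375362269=-1.42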